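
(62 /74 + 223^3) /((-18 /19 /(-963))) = 417084191165 /37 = 11272545707.16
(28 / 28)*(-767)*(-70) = 53690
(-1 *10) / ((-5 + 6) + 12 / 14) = -70 / 13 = -5.38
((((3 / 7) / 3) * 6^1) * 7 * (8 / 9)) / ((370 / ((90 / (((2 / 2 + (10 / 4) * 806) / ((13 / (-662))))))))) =-0.00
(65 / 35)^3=2197 / 343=6.41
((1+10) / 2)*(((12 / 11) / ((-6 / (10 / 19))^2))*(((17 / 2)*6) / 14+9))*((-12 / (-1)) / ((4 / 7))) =4425 / 361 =12.26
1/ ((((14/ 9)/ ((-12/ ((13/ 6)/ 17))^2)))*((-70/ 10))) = -6741792/ 8281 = -814.13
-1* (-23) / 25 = 23 / 25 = 0.92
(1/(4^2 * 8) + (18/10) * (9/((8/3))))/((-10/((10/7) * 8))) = -3893/560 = -6.95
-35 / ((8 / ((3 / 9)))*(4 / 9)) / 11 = -105 / 352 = -0.30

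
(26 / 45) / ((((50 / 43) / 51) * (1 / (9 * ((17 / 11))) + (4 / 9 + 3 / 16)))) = 36.00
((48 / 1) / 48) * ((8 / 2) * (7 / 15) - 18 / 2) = -107 / 15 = -7.13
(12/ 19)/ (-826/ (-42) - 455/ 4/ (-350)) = 1440/ 45581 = 0.03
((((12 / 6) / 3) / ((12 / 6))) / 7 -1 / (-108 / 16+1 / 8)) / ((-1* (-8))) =221 / 8904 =0.02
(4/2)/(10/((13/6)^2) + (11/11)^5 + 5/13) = 169/297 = 0.57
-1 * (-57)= 57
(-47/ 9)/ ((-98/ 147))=47/ 6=7.83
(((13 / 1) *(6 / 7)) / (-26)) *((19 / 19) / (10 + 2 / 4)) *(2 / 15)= -0.01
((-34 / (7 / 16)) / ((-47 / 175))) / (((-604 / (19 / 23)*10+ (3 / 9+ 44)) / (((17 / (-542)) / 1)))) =6589200 / 5276085721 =0.00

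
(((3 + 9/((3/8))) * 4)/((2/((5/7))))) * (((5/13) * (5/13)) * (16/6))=18000/1183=15.22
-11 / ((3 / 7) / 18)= -462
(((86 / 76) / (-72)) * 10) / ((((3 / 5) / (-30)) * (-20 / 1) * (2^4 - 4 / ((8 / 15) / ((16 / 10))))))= -1075 / 10944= -0.10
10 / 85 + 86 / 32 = 763 / 272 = 2.81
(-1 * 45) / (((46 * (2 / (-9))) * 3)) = 135 / 92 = 1.47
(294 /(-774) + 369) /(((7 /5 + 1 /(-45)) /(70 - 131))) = -21755040 /1333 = -16320.36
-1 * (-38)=38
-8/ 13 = -0.62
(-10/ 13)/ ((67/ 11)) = -110/ 871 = -0.13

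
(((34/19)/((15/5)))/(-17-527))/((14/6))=-1/2128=-0.00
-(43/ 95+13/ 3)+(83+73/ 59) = 1335974/ 16815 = 79.45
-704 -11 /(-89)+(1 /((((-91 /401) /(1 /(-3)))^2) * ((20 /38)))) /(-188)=-8777746019891 /12470192280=-703.90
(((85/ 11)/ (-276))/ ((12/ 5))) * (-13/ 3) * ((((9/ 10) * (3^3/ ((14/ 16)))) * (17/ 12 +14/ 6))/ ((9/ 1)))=16575/ 28336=0.58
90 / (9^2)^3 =10 / 59049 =0.00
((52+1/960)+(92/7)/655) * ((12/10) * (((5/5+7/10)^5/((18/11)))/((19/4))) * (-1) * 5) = -715249316137367/1254456000000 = -570.17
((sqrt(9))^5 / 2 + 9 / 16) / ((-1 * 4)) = -1953 / 64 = -30.52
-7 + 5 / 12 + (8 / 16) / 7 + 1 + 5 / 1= -0.51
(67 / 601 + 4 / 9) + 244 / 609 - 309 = -338239990 / 1098027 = -308.04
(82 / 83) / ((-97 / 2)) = -164 / 8051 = -0.02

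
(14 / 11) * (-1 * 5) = -70 / 11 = -6.36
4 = 4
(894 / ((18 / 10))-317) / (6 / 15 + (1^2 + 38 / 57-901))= -2695 / 13484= -0.20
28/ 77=4/ 11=0.36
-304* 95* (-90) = 2599200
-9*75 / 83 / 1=-675 / 83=-8.13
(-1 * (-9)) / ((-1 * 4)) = -9 / 4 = -2.25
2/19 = 0.11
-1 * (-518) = 518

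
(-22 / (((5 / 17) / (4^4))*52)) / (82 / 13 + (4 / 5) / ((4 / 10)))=-5984 / 135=-44.33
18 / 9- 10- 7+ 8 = -7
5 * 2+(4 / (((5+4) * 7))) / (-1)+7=1067 / 63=16.94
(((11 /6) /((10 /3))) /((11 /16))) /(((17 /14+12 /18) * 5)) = 168 /1975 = 0.09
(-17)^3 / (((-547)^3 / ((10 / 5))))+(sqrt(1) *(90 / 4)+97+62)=59411257901 / 327334646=181.50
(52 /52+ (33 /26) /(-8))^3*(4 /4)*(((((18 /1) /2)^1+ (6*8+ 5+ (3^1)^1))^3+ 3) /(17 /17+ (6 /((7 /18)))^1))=515142053125 /51743744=9955.64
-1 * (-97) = 97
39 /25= 1.56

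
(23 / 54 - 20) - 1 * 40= -3217 / 54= -59.57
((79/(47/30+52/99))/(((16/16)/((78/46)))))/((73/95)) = 15250950/183011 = 83.33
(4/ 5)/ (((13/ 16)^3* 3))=16384/ 32955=0.50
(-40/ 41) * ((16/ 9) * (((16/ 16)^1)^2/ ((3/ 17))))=-10880/ 1107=-9.83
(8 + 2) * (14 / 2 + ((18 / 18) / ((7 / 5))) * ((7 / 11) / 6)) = 2335 / 33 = 70.76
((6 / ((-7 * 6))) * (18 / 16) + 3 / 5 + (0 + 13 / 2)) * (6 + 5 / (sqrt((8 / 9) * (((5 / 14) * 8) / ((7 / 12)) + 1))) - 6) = 5829 * sqrt(2) / 544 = 15.15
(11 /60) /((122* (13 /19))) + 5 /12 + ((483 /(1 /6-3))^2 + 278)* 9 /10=145233048335 /5500248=26404.82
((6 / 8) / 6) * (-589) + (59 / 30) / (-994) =-4391113 / 59640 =-73.63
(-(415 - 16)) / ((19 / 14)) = -294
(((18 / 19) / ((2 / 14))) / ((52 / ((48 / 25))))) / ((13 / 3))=4536 / 80275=0.06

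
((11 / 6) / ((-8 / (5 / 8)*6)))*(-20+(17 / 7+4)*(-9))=1.86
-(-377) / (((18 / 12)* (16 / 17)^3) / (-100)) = -46305025 / 1536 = -30146.50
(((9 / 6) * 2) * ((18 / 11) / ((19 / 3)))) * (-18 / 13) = -2916 / 2717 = -1.07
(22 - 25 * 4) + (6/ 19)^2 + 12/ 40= -280137/ 3610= -77.60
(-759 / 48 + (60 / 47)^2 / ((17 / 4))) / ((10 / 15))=-27811527 / 1201696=-23.14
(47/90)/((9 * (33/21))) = 329/8910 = 0.04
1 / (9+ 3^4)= 1 / 90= 0.01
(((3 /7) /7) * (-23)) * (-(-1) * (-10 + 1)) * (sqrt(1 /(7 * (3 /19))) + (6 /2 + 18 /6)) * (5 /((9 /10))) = 1150 * sqrt(399) /343 + 20700 /49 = 489.42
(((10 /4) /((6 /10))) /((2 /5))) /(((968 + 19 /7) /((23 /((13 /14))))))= 28175 /106002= 0.27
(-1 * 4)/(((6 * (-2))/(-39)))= -13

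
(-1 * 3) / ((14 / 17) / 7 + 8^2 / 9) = -459 / 1106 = -0.42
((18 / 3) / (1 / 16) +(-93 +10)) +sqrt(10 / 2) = 15.24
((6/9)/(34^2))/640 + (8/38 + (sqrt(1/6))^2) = 0.38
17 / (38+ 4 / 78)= 663 / 1484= 0.45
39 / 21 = 13 / 7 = 1.86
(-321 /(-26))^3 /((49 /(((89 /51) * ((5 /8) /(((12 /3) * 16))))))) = 4906297215 /7496093696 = 0.65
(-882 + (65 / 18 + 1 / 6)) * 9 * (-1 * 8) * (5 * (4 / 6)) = 632320 / 3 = 210773.33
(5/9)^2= 25/81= 0.31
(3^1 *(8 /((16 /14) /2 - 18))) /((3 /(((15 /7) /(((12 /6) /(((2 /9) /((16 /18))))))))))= -15 /122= -0.12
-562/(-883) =0.64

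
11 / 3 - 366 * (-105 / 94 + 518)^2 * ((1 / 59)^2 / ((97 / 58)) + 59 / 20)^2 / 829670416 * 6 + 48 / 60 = -423263800890124129490146687 / 250746039150237767904787200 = -1.69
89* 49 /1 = 4361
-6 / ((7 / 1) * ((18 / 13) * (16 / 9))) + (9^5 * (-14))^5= -386102767332382926702770400000.00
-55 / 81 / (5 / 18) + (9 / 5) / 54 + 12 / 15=-29 / 18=-1.61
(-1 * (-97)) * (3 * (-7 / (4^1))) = -2037 / 4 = -509.25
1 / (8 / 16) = 2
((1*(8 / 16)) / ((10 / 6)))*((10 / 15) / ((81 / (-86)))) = -86 / 405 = -0.21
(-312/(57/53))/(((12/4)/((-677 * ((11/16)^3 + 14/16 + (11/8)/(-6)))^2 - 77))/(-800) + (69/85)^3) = -220736409422007343657000/407013537133469706111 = -542.33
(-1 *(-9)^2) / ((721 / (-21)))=243 / 103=2.36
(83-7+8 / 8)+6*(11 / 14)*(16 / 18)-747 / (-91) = 24406 / 273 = 89.40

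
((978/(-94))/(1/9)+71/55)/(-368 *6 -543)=238718/7111335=0.03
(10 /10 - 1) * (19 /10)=0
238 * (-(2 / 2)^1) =-238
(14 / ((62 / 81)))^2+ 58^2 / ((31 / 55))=6057109 / 961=6302.92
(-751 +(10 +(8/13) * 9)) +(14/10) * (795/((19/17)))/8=-1207299/1976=-610.98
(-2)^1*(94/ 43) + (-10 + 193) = 7681/ 43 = 178.63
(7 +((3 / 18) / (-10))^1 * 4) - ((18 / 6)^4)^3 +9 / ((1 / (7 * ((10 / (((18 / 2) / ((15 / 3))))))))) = -531084.07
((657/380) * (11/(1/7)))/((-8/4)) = -50589/760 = -66.56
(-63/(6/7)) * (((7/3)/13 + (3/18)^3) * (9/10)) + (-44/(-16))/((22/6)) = -23773/2080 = -11.43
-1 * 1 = -1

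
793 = 793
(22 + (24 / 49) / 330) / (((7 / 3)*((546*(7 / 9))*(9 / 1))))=29647 / 12017005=0.00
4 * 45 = 180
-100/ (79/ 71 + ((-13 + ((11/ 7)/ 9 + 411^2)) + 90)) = -111825/ 188983453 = -0.00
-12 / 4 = -3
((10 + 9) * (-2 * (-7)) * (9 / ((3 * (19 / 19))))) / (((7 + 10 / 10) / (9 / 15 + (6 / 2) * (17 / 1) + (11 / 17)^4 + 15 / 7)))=5378.34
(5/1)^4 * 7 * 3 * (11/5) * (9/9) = 28875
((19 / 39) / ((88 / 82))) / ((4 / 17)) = 13243 / 6864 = 1.93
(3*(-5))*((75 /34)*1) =-1125 /34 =-33.09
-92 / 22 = -46 / 11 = -4.18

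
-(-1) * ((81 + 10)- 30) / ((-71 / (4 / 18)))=-122 / 639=-0.19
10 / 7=1.43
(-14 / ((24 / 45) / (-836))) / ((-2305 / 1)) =-4389 / 461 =-9.52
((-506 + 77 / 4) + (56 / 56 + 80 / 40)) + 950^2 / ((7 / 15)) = 54136455 / 28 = 1933444.82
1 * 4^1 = 4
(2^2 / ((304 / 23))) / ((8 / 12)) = 69 / 152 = 0.45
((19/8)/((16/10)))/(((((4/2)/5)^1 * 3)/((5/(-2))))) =-2375/768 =-3.09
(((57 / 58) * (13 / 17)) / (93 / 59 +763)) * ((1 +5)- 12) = -10089 / 1710710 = -0.01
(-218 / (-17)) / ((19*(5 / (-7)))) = -1526 / 1615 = -0.94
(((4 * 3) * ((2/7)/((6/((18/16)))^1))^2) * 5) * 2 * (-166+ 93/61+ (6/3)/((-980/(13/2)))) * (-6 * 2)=796483773/1171688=679.77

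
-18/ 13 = -1.38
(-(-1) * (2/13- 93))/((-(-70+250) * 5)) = 1207/11700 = 0.10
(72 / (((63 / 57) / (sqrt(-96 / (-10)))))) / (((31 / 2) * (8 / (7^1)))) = 456 * sqrt(15) / 155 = 11.39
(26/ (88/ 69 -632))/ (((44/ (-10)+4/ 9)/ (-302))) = -1219023/ 387328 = -3.15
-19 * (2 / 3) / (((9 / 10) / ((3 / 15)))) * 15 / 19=-20 / 9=-2.22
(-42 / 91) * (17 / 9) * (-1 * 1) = 0.87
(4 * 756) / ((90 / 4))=672 / 5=134.40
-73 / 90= -0.81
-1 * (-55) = 55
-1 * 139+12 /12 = -138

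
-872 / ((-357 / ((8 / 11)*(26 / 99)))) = 181376 / 388773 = 0.47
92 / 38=46 / 19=2.42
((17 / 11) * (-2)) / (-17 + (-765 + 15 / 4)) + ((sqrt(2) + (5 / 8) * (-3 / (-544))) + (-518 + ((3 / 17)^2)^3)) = -109604608275989635 / 211594950468352 + sqrt(2) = -516.58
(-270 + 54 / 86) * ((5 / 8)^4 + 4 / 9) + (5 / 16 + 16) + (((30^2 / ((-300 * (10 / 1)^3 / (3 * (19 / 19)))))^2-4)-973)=-3086399011463 / 2752000000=-1121.51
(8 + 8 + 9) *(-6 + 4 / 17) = -2450 / 17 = -144.12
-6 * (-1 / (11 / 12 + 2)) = 2.06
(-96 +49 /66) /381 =-6287 /25146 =-0.25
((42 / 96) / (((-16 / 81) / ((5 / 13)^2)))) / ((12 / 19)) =-89775 / 173056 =-0.52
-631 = -631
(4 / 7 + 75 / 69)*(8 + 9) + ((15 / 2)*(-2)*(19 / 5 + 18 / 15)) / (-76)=357039 / 12236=29.18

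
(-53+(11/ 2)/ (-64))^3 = -313738909875/ 2097152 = -149602.37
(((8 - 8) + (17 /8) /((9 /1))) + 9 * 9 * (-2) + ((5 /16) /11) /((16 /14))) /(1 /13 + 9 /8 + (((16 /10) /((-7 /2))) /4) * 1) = -932548435 /6271056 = -148.71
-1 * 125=-125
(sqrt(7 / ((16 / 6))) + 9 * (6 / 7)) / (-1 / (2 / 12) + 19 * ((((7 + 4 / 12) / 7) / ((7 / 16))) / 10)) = -2835 / 533 - 735 * sqrt(42) / 4264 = -6.44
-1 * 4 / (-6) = 2 / 3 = 0.67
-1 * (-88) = 88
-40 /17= -2.35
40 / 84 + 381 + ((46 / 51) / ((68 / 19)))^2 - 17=7672573591 / 21047292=364.54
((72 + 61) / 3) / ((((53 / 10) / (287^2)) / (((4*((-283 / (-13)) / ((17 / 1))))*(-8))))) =-992091773120 / 35139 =-28233352.49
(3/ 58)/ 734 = 3/ 42572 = 0.00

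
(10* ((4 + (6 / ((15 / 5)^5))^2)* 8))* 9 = 2099840 / 729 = 2880.44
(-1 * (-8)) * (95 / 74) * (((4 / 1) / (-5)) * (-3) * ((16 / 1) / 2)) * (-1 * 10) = -72960 / 37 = -1971.89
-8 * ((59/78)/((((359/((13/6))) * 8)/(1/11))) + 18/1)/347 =-20471675/49330908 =-0.41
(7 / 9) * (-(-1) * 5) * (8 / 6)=5.19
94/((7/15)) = 1410/7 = 201.43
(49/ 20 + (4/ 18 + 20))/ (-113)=-4081/ 20340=-0.20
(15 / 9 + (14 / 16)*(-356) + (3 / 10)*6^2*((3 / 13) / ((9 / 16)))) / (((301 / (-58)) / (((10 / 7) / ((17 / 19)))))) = 131255914 / 1396941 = 93.96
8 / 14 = 4 / 7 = 0.57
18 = 18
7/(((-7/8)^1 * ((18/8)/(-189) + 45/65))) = -8736/743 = -11.76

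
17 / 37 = 0.46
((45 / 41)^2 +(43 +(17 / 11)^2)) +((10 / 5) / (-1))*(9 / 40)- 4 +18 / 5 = 186083723 / 4068020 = 45.74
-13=-13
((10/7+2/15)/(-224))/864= -41/5080320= -0.00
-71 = -71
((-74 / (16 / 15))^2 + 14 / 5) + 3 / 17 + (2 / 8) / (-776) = 2541236579 / 527680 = 4815.87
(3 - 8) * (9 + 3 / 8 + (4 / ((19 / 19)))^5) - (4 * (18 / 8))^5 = -513727 / 8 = -64215.88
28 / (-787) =-28 / 787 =-0.04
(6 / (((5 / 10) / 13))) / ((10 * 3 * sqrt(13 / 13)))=26 / 5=5.20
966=966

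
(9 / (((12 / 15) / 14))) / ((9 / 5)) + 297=769 / 2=384.50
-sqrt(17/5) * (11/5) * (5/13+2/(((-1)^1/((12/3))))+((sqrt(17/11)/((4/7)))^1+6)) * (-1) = -231 * sqrt(85)/325+119 * sqrt(55)/100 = 2.27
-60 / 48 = -5 / 4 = -1.25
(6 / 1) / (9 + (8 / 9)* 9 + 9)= 3 / 13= 0.23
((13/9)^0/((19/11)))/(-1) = -11/19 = -0.58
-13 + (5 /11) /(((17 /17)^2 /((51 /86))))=-12043 /946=-12.73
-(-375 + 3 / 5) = 1872 / 5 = 374.40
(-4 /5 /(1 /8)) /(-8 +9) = -32 /5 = -6.40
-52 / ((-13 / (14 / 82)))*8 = 224 / 41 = 5.46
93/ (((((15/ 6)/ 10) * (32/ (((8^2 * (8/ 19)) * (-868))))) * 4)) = -1291584/ 19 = -67978.11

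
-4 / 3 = -1.33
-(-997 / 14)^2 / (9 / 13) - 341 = -13523641 / 1764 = -7666.46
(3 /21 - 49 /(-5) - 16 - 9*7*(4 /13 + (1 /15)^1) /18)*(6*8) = -160904 /455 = -353.64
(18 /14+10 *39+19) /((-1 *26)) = -1436 /91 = -15.78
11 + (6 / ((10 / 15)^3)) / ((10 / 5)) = 21.12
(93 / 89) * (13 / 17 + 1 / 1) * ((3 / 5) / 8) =837 / 6052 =0.14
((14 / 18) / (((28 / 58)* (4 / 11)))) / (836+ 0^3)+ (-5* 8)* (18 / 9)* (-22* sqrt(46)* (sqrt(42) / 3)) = 29 / 5472+ 3520* sqrt(483) / 3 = 25786.66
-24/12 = -2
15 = 15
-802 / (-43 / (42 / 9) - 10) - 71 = -7871 / 269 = -29.26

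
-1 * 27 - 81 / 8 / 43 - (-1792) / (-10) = -355069 / 1720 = -206.44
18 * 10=180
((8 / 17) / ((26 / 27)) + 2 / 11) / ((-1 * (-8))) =815 / 9724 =0.08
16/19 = 0.84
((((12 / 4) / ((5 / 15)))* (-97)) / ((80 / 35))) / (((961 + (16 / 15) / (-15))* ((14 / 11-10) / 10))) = 3601125 / 7907072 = 0.46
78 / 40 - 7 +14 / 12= -233 / 60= -3.88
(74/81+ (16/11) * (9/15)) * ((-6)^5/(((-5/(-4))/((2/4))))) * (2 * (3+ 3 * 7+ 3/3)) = -277806.55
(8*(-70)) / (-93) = 560 / 93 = 6.02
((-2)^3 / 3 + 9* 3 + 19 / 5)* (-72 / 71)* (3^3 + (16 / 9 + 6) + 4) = -1178224 / 1065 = -1106.31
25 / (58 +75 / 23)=575 / 1409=0.41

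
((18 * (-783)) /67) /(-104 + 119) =-4698 /335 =-14.02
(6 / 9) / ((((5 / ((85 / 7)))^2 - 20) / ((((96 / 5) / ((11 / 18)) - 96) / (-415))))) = -684352 / 130810075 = -0.01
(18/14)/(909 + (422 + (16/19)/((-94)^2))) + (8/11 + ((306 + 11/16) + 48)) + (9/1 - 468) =-792117074869/7647079440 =-103.58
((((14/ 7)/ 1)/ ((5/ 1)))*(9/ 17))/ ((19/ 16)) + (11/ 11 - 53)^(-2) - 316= -1379178993/ 4366960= -315.82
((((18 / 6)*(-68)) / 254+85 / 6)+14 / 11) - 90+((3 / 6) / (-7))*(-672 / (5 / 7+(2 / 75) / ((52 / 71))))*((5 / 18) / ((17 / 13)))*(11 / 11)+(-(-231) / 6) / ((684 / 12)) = -282540417948 / 4623764057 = -61.11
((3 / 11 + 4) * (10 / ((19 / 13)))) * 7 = 42770 / 209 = 204.64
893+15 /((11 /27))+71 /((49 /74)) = 558966 /539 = 1037.04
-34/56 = -17/28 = -0.61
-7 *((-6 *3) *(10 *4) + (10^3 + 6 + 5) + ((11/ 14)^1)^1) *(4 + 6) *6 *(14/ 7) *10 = -2451000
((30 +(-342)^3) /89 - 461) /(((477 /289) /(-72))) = 92578692344 /4717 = 19626604.27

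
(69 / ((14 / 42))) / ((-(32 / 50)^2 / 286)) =-18500625 / 128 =-144536.13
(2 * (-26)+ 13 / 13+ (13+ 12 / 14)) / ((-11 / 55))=1300 / 7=185.71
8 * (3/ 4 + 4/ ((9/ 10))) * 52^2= 112366.22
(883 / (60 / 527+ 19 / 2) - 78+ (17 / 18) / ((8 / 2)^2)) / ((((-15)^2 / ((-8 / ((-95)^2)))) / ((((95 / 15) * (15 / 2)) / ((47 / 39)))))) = -105510509 / 48863352600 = -0.00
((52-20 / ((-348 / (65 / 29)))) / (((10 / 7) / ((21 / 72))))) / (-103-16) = -0.09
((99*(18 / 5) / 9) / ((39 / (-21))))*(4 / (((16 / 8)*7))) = -396 / 65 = -6.09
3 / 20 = 0.15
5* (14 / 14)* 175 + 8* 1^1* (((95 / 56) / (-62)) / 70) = 5316481 / 6076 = 875.00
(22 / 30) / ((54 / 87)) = 1.18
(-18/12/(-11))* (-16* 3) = -72/11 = -6.55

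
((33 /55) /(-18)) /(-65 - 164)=1 /6870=0.00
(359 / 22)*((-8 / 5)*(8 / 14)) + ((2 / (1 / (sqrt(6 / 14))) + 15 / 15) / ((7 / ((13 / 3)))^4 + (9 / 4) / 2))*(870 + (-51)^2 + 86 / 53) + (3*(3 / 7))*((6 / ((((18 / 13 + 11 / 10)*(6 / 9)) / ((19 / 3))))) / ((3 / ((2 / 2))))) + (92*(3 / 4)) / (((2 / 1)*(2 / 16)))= 1281.63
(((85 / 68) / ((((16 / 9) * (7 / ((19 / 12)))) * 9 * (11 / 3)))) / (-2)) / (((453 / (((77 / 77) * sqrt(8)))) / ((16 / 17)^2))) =-95 * sqrt(2) / 10080609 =-0.00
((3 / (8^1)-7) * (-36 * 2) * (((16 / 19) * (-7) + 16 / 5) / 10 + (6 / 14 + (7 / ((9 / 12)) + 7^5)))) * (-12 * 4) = -1280226115584 / 3325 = -385030410.70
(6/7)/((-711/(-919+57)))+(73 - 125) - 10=-101134/1659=-60.96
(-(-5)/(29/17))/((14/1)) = 85/406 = 0.21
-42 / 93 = -14 / 31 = -0.45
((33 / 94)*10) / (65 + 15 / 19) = 627 / 11750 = 0.05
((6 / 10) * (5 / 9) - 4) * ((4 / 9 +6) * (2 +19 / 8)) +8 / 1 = -10301 / 108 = -95.38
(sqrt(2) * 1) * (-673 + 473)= -200 * sqrt(2)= -282.84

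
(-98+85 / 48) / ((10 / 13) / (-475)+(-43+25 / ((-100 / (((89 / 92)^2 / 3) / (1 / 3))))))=12070647940 / 5423319081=2.23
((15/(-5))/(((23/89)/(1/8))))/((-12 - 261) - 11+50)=89/14352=0.01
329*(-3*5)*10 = -49350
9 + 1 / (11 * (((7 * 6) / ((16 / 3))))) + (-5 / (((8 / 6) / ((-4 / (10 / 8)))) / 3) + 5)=34658 / 693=50.01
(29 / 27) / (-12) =-29 / 324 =-0.09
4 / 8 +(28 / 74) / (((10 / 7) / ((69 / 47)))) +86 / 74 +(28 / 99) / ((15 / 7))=2.18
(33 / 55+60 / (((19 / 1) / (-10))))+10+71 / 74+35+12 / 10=113749 / 7030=16.18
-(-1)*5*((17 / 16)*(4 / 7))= 85 / 28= 3.04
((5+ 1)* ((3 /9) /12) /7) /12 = 1 /504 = 0.00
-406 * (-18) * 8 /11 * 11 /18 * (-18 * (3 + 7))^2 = 105235200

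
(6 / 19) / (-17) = -6 / 323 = -0.02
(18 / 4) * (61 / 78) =183 / 52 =3.52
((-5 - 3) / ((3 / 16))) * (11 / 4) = -352 / 3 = -117.33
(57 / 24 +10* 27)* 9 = 19611 / 8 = 2451.38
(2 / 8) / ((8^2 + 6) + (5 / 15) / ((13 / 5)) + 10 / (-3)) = 39 / 10420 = 0.00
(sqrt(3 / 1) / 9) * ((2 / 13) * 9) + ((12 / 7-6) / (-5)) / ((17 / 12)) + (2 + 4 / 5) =2 * sqrt(3) / 13 + 2026 / 595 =3.67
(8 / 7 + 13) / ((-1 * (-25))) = 99 / 175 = 0.57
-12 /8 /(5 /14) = -21 /5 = -4.20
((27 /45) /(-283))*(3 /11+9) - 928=-928.02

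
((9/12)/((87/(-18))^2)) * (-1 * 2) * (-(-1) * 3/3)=-54/841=-0.06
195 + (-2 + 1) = 194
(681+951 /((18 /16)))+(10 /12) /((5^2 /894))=23342 /15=1556.13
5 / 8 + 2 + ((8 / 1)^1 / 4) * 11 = 197 / 8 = 24.62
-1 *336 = -336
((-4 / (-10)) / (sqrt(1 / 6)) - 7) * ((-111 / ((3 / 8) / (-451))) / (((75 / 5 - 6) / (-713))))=666278536 / 9 - 190365296 * sqrt(6) / 45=63668774.22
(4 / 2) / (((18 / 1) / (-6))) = -2 / 3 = -0.67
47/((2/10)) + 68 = 303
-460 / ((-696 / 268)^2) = -516235 / 7569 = -68.20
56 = 56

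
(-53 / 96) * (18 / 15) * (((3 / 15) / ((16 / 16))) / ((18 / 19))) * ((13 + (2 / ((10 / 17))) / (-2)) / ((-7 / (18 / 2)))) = 113791 / 56000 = 2.03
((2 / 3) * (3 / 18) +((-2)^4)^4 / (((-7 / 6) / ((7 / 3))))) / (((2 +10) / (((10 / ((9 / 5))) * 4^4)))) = -15534446.09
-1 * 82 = -82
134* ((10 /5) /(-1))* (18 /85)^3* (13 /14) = -10159344 /4298875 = -2.36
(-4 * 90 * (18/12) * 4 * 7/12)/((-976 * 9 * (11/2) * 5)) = 7/1342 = 0.01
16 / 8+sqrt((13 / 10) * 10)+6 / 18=7 / 3+sqrt(13)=5.94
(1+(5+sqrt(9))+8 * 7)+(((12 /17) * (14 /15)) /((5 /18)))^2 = 12756689 /180625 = 70.63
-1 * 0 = 0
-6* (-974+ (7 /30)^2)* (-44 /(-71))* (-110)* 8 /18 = -177047.76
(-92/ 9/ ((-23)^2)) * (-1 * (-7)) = -28/ 207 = -0.14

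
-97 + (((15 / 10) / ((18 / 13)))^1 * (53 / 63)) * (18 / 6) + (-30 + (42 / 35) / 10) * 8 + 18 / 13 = -27184351 / 81900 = -331.92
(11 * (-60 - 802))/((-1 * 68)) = 4741/34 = 139.44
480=480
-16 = -16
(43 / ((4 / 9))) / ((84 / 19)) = 2451 / 112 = 21.88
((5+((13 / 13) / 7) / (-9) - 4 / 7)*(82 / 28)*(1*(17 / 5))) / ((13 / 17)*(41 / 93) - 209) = -51057341 / 242473560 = -0.21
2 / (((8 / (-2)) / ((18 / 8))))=-9 / 8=-1.12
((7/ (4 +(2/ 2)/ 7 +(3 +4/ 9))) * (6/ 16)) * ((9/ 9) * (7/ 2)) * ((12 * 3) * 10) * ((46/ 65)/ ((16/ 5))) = 9585135/ 99424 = 96.41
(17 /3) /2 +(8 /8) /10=44 /15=2.93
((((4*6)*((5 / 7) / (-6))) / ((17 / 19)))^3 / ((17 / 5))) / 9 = -274360000 / 257829327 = -1.06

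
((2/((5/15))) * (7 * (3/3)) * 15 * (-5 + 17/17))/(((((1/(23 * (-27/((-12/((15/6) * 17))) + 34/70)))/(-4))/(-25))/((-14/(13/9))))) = 70189270200/13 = 5399174630.77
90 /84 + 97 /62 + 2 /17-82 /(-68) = 29213 /7378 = 3.96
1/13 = 0.08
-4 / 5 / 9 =-4 / 45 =-0.09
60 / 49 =1.22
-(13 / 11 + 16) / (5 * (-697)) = 189 / 38335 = 0.00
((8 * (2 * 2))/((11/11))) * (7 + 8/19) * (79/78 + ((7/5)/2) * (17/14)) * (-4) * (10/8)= -546328/247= -2211.85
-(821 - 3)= -818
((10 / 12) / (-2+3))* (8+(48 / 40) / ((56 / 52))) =319 / 42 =7.60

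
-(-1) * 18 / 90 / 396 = 1 / 1980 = 0.00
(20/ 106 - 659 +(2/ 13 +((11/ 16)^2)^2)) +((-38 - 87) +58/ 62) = -1095328551105/ 1399783424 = -782.50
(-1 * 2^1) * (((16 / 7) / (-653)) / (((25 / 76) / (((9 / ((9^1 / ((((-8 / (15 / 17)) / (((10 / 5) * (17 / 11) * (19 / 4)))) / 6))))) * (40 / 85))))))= -0.00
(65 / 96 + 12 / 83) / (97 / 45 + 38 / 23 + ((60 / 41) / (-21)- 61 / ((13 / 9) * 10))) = -1.69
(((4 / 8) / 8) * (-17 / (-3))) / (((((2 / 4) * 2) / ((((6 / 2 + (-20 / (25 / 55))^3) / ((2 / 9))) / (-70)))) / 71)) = 308440401 / 2240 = 137696.61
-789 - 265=-1054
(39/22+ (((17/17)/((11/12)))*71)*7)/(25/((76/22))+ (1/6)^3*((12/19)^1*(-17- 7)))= 35901/473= 75.90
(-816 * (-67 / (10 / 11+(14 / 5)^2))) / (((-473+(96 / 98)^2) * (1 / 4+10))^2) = 231127013532800 / 865874092117017041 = 0.00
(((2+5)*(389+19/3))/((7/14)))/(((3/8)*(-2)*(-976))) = 4151/549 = 7.56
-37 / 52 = -0.71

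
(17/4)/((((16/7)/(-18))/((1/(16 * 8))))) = -1071/4096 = -0.26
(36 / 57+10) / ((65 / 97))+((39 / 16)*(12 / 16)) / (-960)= 80247391 / 5058560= 15.86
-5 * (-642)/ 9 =1070/ 3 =356.67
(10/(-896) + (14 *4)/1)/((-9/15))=-41805/448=-93.31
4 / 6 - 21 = -20.33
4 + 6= 10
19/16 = 1.19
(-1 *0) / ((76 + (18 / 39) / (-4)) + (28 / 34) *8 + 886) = 0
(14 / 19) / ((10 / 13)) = 91 / 95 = 0.96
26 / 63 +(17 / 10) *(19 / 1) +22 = 34469 / 630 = 54.71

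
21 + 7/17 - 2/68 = 727/34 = 21.38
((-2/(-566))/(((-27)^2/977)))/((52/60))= 4885/893997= 0.01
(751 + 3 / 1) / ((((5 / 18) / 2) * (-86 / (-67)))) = 909324 / 215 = 4229.41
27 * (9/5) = 243/5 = 48.60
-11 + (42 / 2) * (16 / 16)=10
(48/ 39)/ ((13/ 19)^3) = 109744/ 28561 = 3.84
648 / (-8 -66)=-324 / 37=-8.76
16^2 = 256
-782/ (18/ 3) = -391/ 3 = -130.33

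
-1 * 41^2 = -1681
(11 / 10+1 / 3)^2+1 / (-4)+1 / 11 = 4691 / 2475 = 1.90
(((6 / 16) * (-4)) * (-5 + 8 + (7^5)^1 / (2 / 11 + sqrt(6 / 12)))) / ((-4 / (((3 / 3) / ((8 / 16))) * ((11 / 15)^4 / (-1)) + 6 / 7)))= 1976.58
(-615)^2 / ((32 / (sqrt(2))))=378225 * sqrt(2) / 32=16715.34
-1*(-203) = 203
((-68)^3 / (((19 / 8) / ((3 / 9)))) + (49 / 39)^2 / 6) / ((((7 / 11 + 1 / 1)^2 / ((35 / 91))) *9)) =-4629442777465 / 6573019752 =-704.31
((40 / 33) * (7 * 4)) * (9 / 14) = 240 / 11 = 21.82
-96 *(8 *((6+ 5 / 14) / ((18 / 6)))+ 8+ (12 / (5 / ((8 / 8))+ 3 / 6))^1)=-200576 / 77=-2604.88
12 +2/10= 61/5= 12.20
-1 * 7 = -7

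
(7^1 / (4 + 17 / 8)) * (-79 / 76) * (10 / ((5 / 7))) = -316 / 19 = -16.63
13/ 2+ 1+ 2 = 19/ 2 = 9.50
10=10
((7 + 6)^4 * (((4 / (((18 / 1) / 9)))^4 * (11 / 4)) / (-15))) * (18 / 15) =-2513368 / 25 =-100534.72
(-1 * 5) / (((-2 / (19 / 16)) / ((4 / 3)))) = 95 / 24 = 3.96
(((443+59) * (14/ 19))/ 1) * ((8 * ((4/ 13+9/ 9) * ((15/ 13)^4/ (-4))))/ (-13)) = 131.91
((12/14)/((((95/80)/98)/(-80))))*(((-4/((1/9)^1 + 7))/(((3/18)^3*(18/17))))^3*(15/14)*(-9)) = -1566581779800/19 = -82451672621.05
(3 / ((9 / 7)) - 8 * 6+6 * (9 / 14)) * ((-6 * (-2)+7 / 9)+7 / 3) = -119408 / 189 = -631.79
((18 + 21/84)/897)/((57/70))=2555/102258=0.02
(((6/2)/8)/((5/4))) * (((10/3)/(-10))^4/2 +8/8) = 163/540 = 0.30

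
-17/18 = -0.94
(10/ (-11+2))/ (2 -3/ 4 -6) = 40/ 171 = 0.23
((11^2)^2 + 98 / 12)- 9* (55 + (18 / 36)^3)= 339673 / 24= 14153.04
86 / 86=1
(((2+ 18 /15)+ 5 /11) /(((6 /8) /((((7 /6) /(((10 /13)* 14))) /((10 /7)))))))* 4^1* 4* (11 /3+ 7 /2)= 524342 /12375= 42.37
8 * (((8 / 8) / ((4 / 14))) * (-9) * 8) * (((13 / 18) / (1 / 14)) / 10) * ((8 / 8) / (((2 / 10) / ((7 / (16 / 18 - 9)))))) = 642096 / 73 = 8795.84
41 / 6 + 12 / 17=769 / 102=7.54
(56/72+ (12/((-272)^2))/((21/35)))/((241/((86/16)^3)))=10297508119/20540325888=0.50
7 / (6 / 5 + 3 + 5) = 0.76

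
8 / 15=0.53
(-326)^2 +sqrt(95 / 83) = sqrt(7885) / 83 +106276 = 106277.07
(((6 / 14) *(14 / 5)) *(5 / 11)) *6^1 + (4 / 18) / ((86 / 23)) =14185 / 4257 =3.33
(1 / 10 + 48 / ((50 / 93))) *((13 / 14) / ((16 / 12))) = 174291 / 2800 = 62.25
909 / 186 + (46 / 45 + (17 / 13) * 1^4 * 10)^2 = 4321523423 / 21217950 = 203.67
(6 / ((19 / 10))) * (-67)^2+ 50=270290 / 19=14225.79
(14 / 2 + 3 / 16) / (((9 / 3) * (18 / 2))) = 0.27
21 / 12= 7 / 4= 1.75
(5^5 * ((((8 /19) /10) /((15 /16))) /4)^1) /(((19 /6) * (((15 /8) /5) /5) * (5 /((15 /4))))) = 40000 /361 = 110.80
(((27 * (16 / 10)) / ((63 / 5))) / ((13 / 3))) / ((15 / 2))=48 / 455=0.11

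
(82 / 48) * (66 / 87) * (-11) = -4961 / 348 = -14.26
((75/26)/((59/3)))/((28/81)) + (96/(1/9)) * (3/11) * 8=890853147/472472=1885.52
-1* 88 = -88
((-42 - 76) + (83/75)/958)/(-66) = 770747/431100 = 1.79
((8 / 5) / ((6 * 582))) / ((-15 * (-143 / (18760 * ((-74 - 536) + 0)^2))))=558447680 / 374517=1491.11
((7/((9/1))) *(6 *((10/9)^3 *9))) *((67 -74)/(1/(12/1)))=-392000/81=-4839.51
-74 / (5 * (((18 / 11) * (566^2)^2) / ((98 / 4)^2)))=-977207 / 18473034012480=-0.00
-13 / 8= -1.62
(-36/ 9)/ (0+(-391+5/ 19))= 19/ 1856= 0.01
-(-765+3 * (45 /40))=6093 /8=761.62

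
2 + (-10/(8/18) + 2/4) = -20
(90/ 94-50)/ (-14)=2305/ 658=3.50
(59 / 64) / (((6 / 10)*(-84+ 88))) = 295 / 768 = 0.38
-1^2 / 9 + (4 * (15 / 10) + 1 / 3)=56 / 9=6.22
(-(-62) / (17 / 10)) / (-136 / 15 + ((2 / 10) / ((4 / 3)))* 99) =37200 / 5899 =6.31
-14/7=-2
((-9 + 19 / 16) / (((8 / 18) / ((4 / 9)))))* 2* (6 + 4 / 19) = -7375 / 76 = -97.04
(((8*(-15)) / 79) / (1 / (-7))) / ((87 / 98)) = 27440 / 2291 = 11.98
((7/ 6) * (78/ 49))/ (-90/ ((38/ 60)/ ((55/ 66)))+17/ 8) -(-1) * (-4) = -496932/ 123739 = -4.02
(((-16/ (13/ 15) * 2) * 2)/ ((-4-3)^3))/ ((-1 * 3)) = -320/ 4459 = -0.07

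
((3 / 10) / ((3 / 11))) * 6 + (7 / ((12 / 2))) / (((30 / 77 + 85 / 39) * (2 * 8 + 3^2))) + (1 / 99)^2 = 25021917307 / 3780735750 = 6.62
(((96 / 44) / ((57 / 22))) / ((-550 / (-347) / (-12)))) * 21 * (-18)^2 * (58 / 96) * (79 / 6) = -1803007836 / 5225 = -345073.27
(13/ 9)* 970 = 12610/ 9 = 1401.11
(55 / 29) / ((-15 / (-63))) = 231 / 29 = 7.97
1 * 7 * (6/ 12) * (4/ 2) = 7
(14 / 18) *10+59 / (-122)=8009 / 1098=7.29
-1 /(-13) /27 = 1 /351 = 0.00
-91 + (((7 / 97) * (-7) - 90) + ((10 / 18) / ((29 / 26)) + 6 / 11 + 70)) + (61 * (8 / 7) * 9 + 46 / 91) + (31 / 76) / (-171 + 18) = 517.47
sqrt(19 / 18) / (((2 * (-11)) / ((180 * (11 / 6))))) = -5 * sqrt(38) / 2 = -15.41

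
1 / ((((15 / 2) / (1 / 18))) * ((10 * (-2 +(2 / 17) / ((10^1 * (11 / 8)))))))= -187 / 502740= -0.00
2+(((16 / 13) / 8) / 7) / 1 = 184 / 91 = 2.02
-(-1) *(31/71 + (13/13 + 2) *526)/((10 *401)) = 112069/284710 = 0.39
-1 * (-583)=583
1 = 1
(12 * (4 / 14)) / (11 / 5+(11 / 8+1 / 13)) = 4160 / 4431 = 0.94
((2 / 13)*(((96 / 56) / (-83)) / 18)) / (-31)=4 / 702429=0.00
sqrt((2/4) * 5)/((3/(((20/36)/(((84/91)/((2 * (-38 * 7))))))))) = -8645 * sqrt(10)/162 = -168.75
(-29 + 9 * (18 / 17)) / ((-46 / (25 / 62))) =8275 / 48484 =0.17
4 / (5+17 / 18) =72 / 107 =0.67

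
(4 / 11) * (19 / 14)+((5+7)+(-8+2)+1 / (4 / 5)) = 2385 / 308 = 7.74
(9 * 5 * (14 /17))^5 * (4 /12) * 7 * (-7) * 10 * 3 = -48629390607000000 /1419857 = -34249498792.48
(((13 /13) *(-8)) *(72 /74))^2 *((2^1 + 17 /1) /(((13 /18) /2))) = 56733696 /17797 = 3187.82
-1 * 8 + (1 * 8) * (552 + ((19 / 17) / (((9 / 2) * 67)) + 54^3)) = 12958494424 / 10251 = 1264120.03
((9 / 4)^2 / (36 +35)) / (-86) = -81 / 97696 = -0.00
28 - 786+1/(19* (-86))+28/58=-35895741/47386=-757.52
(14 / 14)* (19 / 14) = 19 / 14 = 1.36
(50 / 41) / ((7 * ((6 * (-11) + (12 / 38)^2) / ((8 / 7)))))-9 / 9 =-4793851 / 4779411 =-1.00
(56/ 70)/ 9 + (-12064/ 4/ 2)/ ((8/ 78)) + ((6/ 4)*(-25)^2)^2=155556601/ 180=864203.34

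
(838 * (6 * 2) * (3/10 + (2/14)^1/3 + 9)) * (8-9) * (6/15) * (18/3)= -39479856/175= -225599.18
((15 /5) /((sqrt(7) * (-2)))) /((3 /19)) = -19 * sqrt(7) /14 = -3.59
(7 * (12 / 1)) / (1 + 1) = 42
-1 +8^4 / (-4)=-1025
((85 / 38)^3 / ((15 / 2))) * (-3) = -122825 / 27436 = -4.48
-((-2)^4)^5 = -1048576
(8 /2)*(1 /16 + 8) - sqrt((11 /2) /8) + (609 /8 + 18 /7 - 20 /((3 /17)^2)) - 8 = -271795 /504 - sqrt(11) /4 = -540.10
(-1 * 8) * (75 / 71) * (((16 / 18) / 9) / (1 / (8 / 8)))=-1600 / 1917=-0.83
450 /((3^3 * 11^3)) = 50 /3993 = 0.01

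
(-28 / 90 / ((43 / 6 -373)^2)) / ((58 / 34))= -952 / 698613625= -0.00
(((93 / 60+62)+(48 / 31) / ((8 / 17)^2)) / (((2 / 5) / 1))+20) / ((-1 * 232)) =-6087 / 7192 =-0.85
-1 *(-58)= 58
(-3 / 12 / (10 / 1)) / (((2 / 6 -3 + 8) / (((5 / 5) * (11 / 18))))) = -11 / 3840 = -0.00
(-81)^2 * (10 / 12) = 10935 / 2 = 5467.50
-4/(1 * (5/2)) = -8/5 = -1.60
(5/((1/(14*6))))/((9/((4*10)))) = 5600/3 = 1866.67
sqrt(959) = 30.97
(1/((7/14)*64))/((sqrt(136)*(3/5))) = 5*sqrt(34)/6528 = 0.00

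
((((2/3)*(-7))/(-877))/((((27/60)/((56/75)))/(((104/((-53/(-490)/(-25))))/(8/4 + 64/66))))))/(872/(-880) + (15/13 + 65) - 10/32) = -1026049024000/931061050443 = -1.10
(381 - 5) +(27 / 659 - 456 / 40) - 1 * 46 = 1049922 / 3295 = 318.64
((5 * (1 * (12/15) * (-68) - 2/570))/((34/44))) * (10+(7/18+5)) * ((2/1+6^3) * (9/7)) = -1471304890/969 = -1518374.50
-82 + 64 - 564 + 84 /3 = -554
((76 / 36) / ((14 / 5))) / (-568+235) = -95 / 41958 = -0.00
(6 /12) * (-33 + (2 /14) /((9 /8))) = -2071 /126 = -16.44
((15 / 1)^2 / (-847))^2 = 50625 / 717409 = 0.07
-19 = -19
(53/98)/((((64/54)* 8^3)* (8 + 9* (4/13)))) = 0.00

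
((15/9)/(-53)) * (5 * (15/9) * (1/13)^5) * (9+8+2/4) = -4375/354213522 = -0.00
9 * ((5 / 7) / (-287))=-45 / 2009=-0.02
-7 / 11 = -0.64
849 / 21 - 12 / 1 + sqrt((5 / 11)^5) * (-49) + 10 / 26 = 2622 / 91 - 1225 * sqrt(55) / 1331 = 21.99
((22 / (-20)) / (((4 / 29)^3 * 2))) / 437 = -0.48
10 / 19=0.53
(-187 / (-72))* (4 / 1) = 187 / 18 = 10.39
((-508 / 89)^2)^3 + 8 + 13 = 17196732065676325 / 496981290961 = 34602.37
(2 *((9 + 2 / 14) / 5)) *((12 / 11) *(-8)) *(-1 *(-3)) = -36864 / 385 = -95.75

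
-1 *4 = -4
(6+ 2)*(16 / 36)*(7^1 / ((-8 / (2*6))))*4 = -448 / 3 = -149.33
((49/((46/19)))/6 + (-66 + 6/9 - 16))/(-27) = 21517/7452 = 2.89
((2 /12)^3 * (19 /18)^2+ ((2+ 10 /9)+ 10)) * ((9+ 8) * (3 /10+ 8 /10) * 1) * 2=171652723 /349920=490.55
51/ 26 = 1.96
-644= -644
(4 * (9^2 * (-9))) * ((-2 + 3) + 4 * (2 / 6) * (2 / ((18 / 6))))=-5508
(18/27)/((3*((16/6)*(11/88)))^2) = 2/3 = 0.67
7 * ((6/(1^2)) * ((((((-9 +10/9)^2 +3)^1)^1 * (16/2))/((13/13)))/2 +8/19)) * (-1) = -10977.09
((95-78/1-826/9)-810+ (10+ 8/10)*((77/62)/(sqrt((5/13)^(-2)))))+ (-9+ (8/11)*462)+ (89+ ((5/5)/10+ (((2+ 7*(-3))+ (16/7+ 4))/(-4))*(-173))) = -514590257/507780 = -1013.41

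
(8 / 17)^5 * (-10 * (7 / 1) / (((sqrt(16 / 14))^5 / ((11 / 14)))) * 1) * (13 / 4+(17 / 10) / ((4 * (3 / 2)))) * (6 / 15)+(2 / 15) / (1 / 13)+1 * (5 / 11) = 361 / 165 -7313152 * sqrt(14) / 21297855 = 0.90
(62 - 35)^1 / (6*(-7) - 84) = -3 / 14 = -0.21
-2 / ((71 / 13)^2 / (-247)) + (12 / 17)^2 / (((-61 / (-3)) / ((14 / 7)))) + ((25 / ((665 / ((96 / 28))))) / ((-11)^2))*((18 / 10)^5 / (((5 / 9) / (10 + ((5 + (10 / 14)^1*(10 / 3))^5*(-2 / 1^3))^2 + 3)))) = 69544911.33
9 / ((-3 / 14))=-42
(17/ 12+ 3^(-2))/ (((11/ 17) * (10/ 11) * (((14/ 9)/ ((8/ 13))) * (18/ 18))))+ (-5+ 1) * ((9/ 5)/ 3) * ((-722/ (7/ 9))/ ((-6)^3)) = -8451/ 910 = -9.29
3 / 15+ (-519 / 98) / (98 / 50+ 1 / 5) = -19861 / 8820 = -2.25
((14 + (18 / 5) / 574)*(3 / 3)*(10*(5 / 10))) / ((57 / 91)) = 261287 / 2337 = 111.80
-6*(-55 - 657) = 4272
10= 10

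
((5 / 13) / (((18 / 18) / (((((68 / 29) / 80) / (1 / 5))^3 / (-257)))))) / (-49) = 24565 / 255532723264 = 0.00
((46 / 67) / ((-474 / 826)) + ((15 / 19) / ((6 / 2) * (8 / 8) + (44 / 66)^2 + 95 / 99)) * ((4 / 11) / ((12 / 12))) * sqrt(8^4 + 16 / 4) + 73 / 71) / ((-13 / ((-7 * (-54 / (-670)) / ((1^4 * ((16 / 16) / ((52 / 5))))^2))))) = -2485710864 / 3147350125 + 2122848 * sqrt(41) / 693785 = 18.80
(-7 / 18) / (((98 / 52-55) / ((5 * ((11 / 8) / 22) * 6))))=455 / 33144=0.01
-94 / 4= -47 / 2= -23.50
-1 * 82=-82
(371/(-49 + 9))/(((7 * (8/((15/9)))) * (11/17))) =-901/2112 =-0.43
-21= -21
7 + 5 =12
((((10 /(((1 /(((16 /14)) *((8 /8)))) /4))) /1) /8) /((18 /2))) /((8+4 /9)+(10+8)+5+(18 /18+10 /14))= 40 /2089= 0.02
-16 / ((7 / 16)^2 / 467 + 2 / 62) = -59297792 / 121071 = -489.78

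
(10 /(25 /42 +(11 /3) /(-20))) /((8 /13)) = 6825 /173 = 39.45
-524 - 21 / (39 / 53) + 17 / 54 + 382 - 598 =-768.22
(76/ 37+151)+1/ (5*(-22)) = 622893/ 4070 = 153.04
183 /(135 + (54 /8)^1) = 244 /189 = 1.29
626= 626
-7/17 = -0.41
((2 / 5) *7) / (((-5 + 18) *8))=7 / 260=0.03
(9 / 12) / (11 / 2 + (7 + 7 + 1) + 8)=1 / 38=0.03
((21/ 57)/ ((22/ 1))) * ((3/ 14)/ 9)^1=1/ 2508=0.00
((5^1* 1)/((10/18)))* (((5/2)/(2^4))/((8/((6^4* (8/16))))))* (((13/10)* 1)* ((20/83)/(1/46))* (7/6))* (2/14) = 363285/1328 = 273.56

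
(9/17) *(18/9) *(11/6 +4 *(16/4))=321/17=18.88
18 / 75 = 6 / 25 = 0.24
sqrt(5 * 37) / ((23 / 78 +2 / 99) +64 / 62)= 79794 * sqrt(185) / 107509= 10.10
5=5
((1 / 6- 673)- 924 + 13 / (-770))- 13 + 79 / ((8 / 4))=-1570.35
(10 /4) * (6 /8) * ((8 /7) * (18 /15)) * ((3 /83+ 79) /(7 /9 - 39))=-132840 /24983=-5.32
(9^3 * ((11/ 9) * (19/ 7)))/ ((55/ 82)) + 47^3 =3760003/ 35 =107428.66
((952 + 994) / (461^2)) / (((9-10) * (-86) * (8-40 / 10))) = 973 / 36553612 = 0.00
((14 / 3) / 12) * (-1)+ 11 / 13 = 107 / 234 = 0.46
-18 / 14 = -1.29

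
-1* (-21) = 21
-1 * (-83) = 83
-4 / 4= -1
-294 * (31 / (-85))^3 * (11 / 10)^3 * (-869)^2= 4401695793332607 / 307062500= 14334852.98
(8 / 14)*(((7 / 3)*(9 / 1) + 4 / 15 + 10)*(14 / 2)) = 1876 / 15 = 125.07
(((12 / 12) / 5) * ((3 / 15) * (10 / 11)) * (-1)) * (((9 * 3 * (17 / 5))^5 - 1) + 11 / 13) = -529708297191274 / 2234375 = -237072244.90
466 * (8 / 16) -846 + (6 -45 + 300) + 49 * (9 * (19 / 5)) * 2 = 14998 / 5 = 2999.60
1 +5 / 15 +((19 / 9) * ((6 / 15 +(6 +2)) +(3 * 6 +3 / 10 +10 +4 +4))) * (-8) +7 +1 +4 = -3708 / 5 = -741.60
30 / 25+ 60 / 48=49 / 20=2.45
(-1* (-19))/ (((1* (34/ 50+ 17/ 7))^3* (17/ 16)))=101828125/ 171051008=0.60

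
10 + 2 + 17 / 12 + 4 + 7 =293 / 12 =24.42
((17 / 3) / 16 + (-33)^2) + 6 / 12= 52313 / 48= 1089.85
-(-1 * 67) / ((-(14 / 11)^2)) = -8107 / 196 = -41.36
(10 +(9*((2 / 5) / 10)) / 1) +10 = 509 / 25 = 20.36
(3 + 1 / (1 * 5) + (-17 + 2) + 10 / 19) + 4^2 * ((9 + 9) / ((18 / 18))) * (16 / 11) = 425979 / 1045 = 407.64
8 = 8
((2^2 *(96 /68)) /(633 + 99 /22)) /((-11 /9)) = -576 /79475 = -0.01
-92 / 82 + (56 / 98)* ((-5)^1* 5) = -4422 / 287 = -15.41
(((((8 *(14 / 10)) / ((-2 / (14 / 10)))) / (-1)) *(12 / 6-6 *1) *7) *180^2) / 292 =-24357.70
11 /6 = 1.83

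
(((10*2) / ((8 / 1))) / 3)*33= 55 / 2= 27.50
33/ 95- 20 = -1867/ 95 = -19.65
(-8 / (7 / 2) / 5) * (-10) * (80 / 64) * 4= 160 / 7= 22.86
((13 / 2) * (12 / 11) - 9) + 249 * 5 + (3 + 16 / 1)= 1262.09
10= 10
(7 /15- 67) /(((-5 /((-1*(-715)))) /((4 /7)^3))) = 9133696 /5145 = 1775.26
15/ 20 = 3/ 4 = 0.75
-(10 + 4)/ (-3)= 4.67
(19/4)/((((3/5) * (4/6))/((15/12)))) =475/32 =14.84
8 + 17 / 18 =161 / 18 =8.94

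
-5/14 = -0.36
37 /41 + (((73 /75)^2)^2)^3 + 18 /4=15910591886478918743641597 /2597460865974426269531250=6.13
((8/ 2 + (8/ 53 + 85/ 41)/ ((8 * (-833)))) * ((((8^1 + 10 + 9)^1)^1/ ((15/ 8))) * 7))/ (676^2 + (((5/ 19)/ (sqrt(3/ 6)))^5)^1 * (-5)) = 4033471604817515625 * sqrt(2)/ 82769339526821373396435021928 + 18255779934792066559808019/ 20692334881705343349108755482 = 0.00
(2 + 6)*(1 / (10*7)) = 4 / 35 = 0.11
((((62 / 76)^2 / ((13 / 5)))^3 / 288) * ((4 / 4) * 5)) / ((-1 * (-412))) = 554689800625 / 784912671673049088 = 0.00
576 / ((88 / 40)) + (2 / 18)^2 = 233291 / 891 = 261.83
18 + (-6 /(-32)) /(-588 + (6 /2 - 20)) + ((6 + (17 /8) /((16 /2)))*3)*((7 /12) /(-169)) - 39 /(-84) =3371138131 /183223040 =18.40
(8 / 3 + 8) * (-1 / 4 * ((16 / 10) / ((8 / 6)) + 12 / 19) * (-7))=3248 / 95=34.19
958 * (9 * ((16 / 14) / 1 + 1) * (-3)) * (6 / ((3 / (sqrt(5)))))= -775980 * sqrt(5) / 7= -247877.72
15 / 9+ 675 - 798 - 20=-424 / 3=-141.33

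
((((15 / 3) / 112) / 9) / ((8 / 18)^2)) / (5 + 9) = 0.00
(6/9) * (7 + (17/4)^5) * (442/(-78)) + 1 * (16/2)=-8074187/1536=-5256.63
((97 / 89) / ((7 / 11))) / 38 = 1067 / 23674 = 0.05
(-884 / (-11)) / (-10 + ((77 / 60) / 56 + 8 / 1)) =-32640 / 803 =-40.65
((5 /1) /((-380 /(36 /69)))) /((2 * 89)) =-3 /77786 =-0.00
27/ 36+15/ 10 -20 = -71/ 4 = -17.75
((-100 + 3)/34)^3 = -912673/39304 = -23.22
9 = 9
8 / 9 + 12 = 116 / 9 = 12.89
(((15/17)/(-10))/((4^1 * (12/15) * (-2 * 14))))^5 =759375/819944874076832530432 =0.00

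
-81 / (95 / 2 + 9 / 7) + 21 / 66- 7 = -125349 / 15026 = -8.34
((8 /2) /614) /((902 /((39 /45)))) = 13 /2076855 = 0.00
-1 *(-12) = 12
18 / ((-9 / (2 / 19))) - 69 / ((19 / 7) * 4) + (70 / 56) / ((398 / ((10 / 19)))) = -6.56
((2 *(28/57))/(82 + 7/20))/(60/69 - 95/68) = -350336/15490035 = -0.02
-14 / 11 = -1.27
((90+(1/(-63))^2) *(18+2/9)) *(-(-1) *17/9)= 995904268/321489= 3097.79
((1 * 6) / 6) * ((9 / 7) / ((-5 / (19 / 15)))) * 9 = -513 / 175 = -2.93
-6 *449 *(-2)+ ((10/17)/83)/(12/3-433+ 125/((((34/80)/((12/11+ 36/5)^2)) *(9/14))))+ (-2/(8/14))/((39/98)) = 1111068977670979/206548914039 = 5379.21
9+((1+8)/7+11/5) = 12.49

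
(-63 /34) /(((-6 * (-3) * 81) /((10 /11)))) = -35 /30294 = -0.00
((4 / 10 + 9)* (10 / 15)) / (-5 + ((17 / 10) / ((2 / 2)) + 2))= -188 / 39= -4.82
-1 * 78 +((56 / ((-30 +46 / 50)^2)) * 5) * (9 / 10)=-41067762 / 528529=-77.70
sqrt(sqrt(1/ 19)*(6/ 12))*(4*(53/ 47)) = 106*19^(3/ 4)*sqrt(2)/ 893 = 1.53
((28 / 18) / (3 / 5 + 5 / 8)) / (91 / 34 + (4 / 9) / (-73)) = 198560 / 417557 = 0.48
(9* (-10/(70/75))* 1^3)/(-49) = 1.97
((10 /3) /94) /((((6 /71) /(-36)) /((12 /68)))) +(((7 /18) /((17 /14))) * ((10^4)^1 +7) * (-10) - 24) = -230652964 /7191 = -32075.23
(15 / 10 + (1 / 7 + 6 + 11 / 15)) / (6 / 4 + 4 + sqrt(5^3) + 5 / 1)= -1759 / 295 + 3518 * sqrt(5) / 1239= 0.39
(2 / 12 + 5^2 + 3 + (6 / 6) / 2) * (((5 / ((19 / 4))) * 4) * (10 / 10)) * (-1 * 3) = -6880 / 19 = -362.11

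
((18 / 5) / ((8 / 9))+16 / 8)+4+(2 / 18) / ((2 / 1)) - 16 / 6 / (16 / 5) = 1669 / 180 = 9.27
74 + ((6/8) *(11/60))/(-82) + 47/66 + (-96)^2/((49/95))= 190325062133/10607520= 17942.47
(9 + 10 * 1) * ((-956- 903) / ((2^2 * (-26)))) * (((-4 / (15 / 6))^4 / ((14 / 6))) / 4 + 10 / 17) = 130380679 / 297500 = 438.25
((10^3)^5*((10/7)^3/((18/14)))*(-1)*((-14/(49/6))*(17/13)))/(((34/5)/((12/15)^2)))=6400000000000000000/13377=478433131494355.98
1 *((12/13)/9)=4/39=0.10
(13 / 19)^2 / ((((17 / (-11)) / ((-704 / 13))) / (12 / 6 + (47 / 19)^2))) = 295069632 / 2215457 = 133.19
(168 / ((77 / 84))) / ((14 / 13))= 1872 / 11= 170.18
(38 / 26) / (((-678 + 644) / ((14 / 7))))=-19 / 221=-0.09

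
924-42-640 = 242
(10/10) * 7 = 7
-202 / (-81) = 202 / 81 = 2.49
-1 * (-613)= 613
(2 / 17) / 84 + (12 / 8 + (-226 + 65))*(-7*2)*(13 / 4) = 10363355 / 1428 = 7257.25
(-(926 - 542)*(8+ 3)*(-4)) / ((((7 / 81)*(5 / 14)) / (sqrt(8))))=5474304*sqrt(2) / 5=1548366.99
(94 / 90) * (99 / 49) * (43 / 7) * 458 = 5936.91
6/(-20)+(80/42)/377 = -23351/79170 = -0.29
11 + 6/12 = 23/2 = 11.50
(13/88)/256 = 13/22528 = 0.00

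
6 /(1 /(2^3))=48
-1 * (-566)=566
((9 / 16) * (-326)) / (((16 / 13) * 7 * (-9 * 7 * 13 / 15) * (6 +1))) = 2445 / 43904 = 0.06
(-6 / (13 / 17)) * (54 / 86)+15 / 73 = -192657 / 40807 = -4.72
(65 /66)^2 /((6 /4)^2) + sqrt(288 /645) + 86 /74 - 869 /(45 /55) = -384583019 /362637 + 4*sqrt(1290) /215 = -1059.85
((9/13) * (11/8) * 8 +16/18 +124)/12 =15503/1404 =11.04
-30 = -30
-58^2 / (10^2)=-841 / 25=-33.64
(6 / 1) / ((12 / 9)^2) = 27 / 8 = 3.38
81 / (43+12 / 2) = 81 / 49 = 1.65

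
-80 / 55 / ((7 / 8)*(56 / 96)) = -2.85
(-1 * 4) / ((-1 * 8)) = 0.50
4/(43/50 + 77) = 200/3893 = 0.05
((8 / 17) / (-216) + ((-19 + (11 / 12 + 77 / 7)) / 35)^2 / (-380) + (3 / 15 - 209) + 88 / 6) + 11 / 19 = -26467961363 / 136745280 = -193.56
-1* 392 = -392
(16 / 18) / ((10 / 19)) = 76 / 45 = 1.69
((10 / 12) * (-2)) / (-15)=1 / 9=0.11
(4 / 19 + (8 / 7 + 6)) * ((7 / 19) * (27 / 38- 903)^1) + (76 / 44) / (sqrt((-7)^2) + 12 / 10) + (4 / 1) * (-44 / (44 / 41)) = -8068288164 / 3093409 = -2608.22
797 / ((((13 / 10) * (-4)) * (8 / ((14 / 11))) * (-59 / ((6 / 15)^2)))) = 5579 / 84370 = 0.07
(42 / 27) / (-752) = -7 / 3384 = -0.00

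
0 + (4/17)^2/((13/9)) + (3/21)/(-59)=55715/1551641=0.04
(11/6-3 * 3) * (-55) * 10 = 3941.67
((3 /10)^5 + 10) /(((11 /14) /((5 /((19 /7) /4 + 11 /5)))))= 49011907 /2216500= 22.11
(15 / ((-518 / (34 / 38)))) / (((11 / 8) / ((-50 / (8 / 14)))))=12750 / 7733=1.65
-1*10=-10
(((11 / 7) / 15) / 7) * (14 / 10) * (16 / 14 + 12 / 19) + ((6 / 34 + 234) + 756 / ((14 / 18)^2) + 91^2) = 11591213582 / 1187025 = 9764.93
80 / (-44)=-20 / 11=-1.82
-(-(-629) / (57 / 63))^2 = -174477681 / 361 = -483317.68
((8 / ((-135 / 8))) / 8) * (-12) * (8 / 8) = 32 / 45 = 0.71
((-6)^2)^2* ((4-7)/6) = -648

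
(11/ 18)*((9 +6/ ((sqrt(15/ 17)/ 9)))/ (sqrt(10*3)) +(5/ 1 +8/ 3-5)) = 11*sqrt(30)/ 60 +44/ 27 +11*sqrt(34)/ 10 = 9.05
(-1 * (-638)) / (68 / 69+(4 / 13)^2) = 3719859 / 6298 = 590.64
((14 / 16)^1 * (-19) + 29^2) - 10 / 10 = 6587 / 8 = 823.38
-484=-484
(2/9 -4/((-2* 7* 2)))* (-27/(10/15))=-207/14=-14.79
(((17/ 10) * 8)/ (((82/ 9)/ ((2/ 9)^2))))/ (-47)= -136/ 86715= -0.00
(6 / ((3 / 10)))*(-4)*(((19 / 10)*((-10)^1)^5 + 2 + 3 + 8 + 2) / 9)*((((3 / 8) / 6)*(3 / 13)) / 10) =189985 / 78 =2435.71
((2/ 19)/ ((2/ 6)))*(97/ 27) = 194/ 171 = 1.13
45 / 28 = 1.61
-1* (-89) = 89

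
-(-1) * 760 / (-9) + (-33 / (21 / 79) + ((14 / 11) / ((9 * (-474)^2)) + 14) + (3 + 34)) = -12268208255 / 77850234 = -157.59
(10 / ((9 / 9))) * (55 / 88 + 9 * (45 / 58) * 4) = 33125 / 116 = 285.56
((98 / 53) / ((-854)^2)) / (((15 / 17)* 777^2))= 17 / 3571896218310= 0.00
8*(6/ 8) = 6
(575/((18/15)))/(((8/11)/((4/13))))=31625/156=202.72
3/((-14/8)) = -12/7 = -1.71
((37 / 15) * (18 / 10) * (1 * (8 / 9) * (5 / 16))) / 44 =0.03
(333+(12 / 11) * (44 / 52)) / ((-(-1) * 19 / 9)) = 39069 / 247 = 158.17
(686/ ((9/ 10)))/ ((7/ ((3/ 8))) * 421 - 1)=6860/ 70719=0.10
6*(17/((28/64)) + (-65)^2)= 179082/7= 25583.14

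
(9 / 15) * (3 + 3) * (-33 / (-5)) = 594 / 25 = 23.76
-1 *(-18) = 18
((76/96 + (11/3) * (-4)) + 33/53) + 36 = 9645/424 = 22.75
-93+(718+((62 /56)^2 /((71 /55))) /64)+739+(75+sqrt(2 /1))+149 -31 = sqrt(2)+5546859127 /3562496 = 1558.43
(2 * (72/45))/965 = 16/4825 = 0.00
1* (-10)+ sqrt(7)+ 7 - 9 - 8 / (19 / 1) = -236 / 19+ sqrt(7) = -9.78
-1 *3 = -3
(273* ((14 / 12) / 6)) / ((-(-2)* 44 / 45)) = 9555 / 352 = 27.14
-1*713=-713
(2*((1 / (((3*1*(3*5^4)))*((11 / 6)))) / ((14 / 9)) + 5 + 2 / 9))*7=73.11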